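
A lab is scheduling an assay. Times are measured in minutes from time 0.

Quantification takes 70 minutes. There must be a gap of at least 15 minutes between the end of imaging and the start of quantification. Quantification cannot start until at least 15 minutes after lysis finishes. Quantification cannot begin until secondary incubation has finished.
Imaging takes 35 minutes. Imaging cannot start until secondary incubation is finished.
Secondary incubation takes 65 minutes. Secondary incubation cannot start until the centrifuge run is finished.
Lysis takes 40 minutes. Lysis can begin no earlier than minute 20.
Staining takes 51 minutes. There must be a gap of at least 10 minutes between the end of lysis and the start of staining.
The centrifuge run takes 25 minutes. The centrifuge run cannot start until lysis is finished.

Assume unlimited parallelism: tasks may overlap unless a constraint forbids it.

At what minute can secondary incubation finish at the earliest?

150

Lysis waits on its own release at minute 20, so it starts at minute 20 and finishes at 20 + 40 = minute 60.
The centrifuge run cannot begin until lysis (finishes minute 60). It runs from minute 60 to 60 + 25 = minute 85.
Secondary incubation waits on the centrifuge run (finishes minute 85), so it starts at minute 85 and finishes at 85 + 65 = minute 150.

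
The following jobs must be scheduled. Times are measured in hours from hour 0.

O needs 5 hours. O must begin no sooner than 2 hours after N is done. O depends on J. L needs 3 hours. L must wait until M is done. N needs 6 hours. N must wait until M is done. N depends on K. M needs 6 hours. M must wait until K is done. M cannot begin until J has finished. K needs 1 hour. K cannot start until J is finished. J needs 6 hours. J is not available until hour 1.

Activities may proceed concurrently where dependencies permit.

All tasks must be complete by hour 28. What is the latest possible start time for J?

2

L has no dependents, so it just needs to finish by hour 28. Starting by 28 − 3 = hour 25 achieves that.
O must finish by hour 28; it takes 5 hours, so it must start by 28 − 5 = hour 23.
N has to be done before O (must start by hour 23, minus 2-hour gap → hour 21). That means finishing by hour 21, i.e. starting by 21 − 6 = hour 15.
For M: L (must start by hour 25); N (must start by hour 15). The most restrictive is hour 15; with a 6-hour duration, M must start by hour 9.
K has several dependents: M (must start by hour 9); N (must start by hour 15). The earliest of those limits is hour 9, so K must start by 9 − 1 = hour 8.
For J: K (must start by hour 8); M (must start by hour 9); O (must start by hour 23). The most restrictive is hour 8; with a 6-hour duration, J must start by hour 2.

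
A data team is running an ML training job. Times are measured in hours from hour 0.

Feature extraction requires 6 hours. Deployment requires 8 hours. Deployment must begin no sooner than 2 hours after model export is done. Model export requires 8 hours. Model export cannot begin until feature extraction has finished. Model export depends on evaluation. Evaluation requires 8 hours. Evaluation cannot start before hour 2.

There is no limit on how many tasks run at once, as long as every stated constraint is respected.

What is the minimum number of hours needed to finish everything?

28

Evaluation waits on its own release at hour 2, so it starts at hour 2 and finishes at 2 + 8 = hour 10.
Nothing blocks feature extraction, so it runs from hour 0 to hour 6.
Model export has to wait for feature extraction (finishes hour 6); evaluation (finishes hour 10). The latest of these is hour 10, so model export runs hour 10 to 10 + 8 = hour 18.
Deployment waits on model export (finishes hour 18, plus 2-hour gap → hour 20), so it starts at hour 20 and finishes at 20 + 8 = hour 28.
All tasks are finished once the last one completes. Finish times: Feature extraction at 6, Evaluation at 10, Model export at 18, Deployment at 28. The latest is hour 28.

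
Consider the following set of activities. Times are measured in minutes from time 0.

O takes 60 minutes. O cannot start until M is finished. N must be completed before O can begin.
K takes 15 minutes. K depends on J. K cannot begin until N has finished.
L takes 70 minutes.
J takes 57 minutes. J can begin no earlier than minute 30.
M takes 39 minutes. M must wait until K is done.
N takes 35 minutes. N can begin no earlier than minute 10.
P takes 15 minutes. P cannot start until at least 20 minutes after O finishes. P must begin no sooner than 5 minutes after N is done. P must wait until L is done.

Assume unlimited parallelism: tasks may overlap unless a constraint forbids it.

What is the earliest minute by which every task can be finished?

After its own release at minute 10, N can start at minute 10 and finishes at minute 45.
L can start immediately at minute 0; it finishes at minute 70.
J cannot begin until its own release at minute 30. It runs from minute 30 to 30 + 57 = minute 87.
For K: J (finishes minute 87); N (finishes minute 45). Taking the maximum gives a start of minute 87, and it finishes at 87 + 15 = minute 102.
M cannot begin until K (finishes minute 102). It runs from minute 102 to 102 + 39 = minute 141.
For O: M (finishes minute 141); N (finishes minute 45). Taking the maximum gives a start of minute 141, and it finishes at 141 + 60 = minute 201.
For P: O (finishes minute 201, plus 20-minute gap → minute 221); N (finishes minute 45, plus 5-minute gap → minute 50); L (finishes minute 70). Taking the maximum gives a start of minute 221, and it finishes at 221 + 15 = minute 236.
All tasks are finished once the last one completes. Finish times: J at 87, K at 102, L at 70, M at 141, N at 45, O at 201, P at 236. The latest is minute 236.

236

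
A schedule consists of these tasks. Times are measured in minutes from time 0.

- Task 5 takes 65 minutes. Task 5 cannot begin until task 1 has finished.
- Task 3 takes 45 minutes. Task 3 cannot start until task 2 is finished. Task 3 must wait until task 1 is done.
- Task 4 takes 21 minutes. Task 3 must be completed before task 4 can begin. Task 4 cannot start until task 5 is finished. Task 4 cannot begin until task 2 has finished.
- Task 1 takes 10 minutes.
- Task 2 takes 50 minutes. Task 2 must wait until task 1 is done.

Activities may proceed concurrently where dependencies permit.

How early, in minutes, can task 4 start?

105

Task 1 has no prerequisites, so it starts at minute 0 and finishes at minute 10.
After task 1 (finishes minute 10), task 5 can start at minute 10 and finishes at minute 75.
After task 1 (finishes minute 10), task 2 can start at minute 10 and finishes at minute 60.
Task 3 cannot start until task 2 (finishes minute 60); task 1 (finishes minute 10). The controlling bound is minute 60, so task 3 finishes at 60 + 45 = minute 105.
Task 4 waits on task 3 (finishes minute 105); task 5 (finishes minute 75); task 2 (finishes minute 60). The latest of these is minute 105, which is the earliest task 4 can start.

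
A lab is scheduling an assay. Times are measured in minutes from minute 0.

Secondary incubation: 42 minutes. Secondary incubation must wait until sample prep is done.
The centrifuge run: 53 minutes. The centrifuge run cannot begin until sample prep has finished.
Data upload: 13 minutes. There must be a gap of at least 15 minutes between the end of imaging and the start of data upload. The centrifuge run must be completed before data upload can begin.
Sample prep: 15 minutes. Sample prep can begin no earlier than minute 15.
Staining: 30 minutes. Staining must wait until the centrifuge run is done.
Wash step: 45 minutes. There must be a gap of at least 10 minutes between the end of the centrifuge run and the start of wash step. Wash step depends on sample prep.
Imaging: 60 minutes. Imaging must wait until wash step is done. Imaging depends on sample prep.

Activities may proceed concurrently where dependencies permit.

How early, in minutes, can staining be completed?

113

After its own release at minute 15, sample prep can start at minute 15 and finishes at minute 30.
The centrifuge run cannot begin until sample prep (finishes minute 30). It runs from minute 30 to 30 + 53 = minute 83.
After the centrifuge run (finishes minute 83), staining can start at minute 83 and finishes at minute 113.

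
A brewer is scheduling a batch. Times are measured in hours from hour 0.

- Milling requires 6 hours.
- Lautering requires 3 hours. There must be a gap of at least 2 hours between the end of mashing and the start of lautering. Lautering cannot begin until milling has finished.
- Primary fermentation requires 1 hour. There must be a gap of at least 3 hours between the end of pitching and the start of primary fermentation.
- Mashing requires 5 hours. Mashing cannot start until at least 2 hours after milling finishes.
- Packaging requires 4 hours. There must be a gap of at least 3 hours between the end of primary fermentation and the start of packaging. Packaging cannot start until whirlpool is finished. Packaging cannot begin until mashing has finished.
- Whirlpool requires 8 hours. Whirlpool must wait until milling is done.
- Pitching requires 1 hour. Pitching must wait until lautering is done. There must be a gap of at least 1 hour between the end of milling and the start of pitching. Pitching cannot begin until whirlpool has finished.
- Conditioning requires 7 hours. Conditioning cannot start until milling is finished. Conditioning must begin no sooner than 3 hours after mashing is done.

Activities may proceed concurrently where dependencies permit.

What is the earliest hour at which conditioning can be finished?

23

Milling can start immediately at hour 0; it finishes at hour 6.
Mashing cannot begin until milling (finishes hour 6, plus 2-hour gap → hour 8). It runs from hour 8 to 8 + 5 = hour 13.
Conditioning needs all of milling (finishes hour 6); mashing (finishes hour 13, plus 3-hour gap → hour 16). That puts its earliest start at hour 16; it finishes at 16 + 7 = hour 23.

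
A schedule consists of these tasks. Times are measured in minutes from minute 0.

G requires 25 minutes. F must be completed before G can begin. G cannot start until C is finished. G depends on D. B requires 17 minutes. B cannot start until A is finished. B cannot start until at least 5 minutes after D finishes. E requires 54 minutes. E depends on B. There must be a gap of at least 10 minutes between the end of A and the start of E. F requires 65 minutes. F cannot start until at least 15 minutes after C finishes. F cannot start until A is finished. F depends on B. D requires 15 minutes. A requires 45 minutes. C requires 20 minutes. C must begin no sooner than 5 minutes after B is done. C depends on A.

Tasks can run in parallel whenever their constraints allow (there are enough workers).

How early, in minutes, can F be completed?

D can start immediately at minute 0; it finishes at minute 15.
A has no prerequisites, so it starts at minute 0 and finishes at minute 45.
B cannot start until A (finishes minute 45); D (finishes minute 15, plus 5-minute gap → minute 20). The controlling bound is minute 45, so B finishes at 45 + 17 = minute 62.
C has to wait for B (finishes minute 62, plus 5-minute gap → minute 67); A (finishes minute 45). The latest of these is minute 67, so C runs minute 67 to 67 + 20 = minute 87.
F needs all of C (finishes minute 87, plus 15-minute gap → minute 102); A (finishes minute 45); B (finishes minute 62). That puts its earliest start at minute 102; it finishes at 102 + 65 = minute 167.

167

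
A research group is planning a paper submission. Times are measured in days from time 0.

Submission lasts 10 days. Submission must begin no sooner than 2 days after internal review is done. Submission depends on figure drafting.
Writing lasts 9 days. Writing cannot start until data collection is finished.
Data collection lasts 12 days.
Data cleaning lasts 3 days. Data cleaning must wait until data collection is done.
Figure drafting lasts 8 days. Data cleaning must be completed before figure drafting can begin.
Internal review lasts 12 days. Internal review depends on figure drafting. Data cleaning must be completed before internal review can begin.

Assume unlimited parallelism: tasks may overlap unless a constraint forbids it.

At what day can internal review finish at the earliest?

35

Data collection has no prerequisites, so it starts at day 0 and finishes at day 12.
After data collection (finishes day 12), data cleaning can start at day 12 and finishes at day 15.
Figure drafting waits on data cleaning (finishes day 15), so it starts at day 15 and finishes at 15 + 8 = day 23.
Internal review needs all of figure drafting (finishes day 23); data cleaning (finishes day 15). That puts its earliest start at day 23; it finishes at 23 + 12 = day 35.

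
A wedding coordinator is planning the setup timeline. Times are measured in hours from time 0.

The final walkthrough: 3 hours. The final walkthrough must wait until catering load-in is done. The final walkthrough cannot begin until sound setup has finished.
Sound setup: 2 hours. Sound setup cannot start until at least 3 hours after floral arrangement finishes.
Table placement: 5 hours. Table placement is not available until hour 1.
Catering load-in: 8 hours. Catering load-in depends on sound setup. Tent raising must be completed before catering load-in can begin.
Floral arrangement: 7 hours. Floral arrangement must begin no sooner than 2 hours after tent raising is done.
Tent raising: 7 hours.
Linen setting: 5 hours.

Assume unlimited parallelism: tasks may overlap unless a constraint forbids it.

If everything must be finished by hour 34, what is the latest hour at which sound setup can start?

21

The final walkthrough has no dependents, so it just needs to finish by hour 34. Starting by 34 − 3 = hour 31 achieves that.
Catering load-in has to be done before the final walkthrough (must start by hour 31). That means finishing by hour 31, i.e. starting by 31 − 8 = hour 23.
Sound setup feeds catering load-in (must start by hour 23); the final walkthrough (must start by hour 31). Taking the minimum, sound setup must finish by hour 23 and start by 23 − 2 = hour 21.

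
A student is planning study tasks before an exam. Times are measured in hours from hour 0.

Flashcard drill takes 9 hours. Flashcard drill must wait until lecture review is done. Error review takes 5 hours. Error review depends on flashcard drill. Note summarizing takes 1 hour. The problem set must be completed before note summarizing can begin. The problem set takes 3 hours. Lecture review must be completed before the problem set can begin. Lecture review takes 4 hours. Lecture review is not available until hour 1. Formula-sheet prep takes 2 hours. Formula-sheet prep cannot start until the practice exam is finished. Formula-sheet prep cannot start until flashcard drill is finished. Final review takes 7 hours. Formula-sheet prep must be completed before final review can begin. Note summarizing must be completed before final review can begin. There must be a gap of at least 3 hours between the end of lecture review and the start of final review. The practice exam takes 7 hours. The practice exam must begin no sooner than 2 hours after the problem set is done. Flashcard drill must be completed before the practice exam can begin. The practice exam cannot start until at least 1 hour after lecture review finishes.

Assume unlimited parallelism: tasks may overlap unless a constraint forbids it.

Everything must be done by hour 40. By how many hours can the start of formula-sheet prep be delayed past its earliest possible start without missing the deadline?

10

Lecture review waits on its own release at hour 1, so it starts at hour 1 and finishes at 1 + 4 = hour 5.
Flashcard drill waits on lecture review (finishes hour 5), so it starts at hour 5 and finishes at 5 + 9 = hour 14.
The problem set cannot begin until lecture review (finishes hour 5). It runs from hour 5 to 5 + 3 = hour 8.
For the practice exam: the problem set (finishes hour 8, plus 2-hour gap → hour 10); flashcard drill (finishes hour 14); lecture review (finishes hour 5, plus 1-hour gap → hour 6). Taking the maximum gives a start of hour 14, and it finishes at 14 + 7 = hour 21.
Formula-sheet prep cannot start until the practice exam (finishes hour 21); flashcard drill (finishes hour 14). The controlling bound is hour 21, so formula-sheet prep finishes at 21 + 2 = hour 23.

Working backward from the deadline:
Final review must finish by hour 40; it takes 7 hours, so it must start by 40 − 7 = hour 33.
Formula-sheet prep must finish before final review (must start by hour 33). With a 2-hour duration, formula-sheet prep must start by 33 − 2 = hour 31.
So formula-sheet prep can start as early as hour 21 and as late as hour 31, giving 31 − 21 = 10 hours of slack.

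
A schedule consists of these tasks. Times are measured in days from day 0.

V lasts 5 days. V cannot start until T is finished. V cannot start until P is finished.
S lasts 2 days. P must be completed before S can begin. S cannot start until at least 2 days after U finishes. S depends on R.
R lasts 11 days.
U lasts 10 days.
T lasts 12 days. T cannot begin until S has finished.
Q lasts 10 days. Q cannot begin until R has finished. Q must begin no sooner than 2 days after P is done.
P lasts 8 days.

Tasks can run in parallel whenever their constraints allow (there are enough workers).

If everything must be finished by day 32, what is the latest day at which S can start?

13

Nothing follows V; the deadline of day 32 is its only limit. It must start by 32 − 5 = day 27.
T has to be done before V (must start by day 27). That means finishing by day 27, i.e. starting by 27 − 12 = day 15.
S has to be done before T (must start by day 15). That means finishing by day 15, i.e. starting by 15 − 2 = day 13.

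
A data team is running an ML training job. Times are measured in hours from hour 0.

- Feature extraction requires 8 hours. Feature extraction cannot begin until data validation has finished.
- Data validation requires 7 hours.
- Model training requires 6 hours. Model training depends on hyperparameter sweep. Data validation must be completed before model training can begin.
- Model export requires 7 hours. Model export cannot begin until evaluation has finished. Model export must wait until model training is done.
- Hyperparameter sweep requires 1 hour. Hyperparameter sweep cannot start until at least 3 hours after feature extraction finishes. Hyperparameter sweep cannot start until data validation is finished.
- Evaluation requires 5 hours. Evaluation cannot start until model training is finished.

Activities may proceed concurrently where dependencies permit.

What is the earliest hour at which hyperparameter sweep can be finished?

19

Data validation can start immediately at hour 0; it finishes at hour 7.
After data validation (finishes hour 7), feature extraction can start at hour 7 and finishes at hour 15.
Hyperparameter sweep needs all of feature extraction (finishes hour 15, plus 3-hour gap → hour 18); data validation (finishes hour 7). That puts its earliest start at hour 18; it finishes at 18 + 1 = hour 19.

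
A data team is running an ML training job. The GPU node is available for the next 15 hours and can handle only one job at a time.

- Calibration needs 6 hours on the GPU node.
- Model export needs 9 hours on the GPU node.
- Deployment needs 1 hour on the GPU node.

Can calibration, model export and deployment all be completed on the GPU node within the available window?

Running back to back, the jobs need 6 + 9 + 1 = 16 hours on the GPU node.
Since 16 > 15, they cannot all fit.

No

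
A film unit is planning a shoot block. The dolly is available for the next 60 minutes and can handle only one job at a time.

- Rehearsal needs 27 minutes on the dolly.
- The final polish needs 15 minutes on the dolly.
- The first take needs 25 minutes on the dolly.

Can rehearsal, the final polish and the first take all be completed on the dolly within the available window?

Running back to back, the jobs need 27 + 15 + 25 = 67 minutes on the dolly.
Since 67 > 60, they cannot all fit.

No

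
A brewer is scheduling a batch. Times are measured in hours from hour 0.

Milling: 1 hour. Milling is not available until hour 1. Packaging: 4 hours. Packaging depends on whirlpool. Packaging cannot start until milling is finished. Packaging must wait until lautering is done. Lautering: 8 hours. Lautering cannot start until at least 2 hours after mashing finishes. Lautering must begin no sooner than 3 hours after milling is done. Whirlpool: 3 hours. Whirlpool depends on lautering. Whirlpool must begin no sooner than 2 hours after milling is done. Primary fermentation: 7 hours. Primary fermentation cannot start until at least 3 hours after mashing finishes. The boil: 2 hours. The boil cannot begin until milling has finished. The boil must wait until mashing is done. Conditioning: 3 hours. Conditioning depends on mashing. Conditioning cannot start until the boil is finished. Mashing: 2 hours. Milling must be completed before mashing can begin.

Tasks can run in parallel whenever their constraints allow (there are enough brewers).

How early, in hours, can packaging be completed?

Milling cannot begin until its own release at hour 1. It runs from hour 1 to 1 + 1 = hour 2.
After milling (finishes hour 2), mashing can start at hour 2 and finishes at hour 4.
For lautering: mashing (finishes hour 4, plus 2-hour gap → hour 6); milling (finishes hour 2, plus 3-hour gap → hour 5). Taking the maximum gives a start of hour 6, and it finishes at 6 + 8 = hour 14.
Whirlpool needs all of lautering (finishes hour 14); milling (finishes hour 2, plus 2-hour gap → hour 4). That puts its earliest start at hour 14; it finishes at 14 + 3 = hour 17.
Packaging cannot start until whirlpool (finishes hour 17); milling (finishes hour 2); lautering (finishes hour 14). The controlling bound is hour 17, so packaging finishes at 17 + 4 = hour 21.

21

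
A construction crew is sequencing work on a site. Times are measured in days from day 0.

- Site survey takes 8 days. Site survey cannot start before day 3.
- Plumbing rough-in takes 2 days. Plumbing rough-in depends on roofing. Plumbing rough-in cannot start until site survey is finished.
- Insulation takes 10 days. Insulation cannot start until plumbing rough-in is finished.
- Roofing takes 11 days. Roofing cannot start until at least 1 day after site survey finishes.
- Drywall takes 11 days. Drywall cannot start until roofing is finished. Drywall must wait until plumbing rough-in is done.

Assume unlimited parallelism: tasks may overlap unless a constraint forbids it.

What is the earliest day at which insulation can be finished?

Site survey cannot begin until its own release at day 3. It runs from day 3 to 3 + 8 = day 11.
Roofing cannot begin until site survey (finishes day 11, plus 1-day gap → day 12). It runs from day 12 to 12 + 11 = day 23.
Plumbing rough-in needs all of roofing (finishes day 23); site survey (finishes day 11). That puts its earliest start at day 23; it finishes at 23 + 2 = day 25.
After plumbing rough-in (finishes day 25), insulation can start at day 25 and finishes at day 35.

35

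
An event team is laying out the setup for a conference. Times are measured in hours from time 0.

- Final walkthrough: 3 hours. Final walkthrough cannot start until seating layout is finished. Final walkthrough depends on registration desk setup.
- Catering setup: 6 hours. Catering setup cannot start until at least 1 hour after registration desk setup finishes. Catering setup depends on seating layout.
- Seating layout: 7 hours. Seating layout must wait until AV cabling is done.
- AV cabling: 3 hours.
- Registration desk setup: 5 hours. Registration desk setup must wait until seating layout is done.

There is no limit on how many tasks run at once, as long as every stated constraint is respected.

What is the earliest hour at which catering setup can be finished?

22

AV cabling has no prerequisites, so it starts at hour 0 and finishes at hour 3.
Seating layout waits on AV cabling (finishes hour 3), so it starts at hour 3 and finishes at 3 + 7 = hour 10.
Registration desk setup cannot begin until seating layout (finishes hour 10). It runs from hour 10 to 10 + 5 = hour 15.
Catering setup needs all of registration desk setup (finishes hour 15, plus 1-hour gap → hour 16); seating layout (finishes hour 10). That puts its earliest start at hour 16; it finishes at 16 + 6 = hour 22.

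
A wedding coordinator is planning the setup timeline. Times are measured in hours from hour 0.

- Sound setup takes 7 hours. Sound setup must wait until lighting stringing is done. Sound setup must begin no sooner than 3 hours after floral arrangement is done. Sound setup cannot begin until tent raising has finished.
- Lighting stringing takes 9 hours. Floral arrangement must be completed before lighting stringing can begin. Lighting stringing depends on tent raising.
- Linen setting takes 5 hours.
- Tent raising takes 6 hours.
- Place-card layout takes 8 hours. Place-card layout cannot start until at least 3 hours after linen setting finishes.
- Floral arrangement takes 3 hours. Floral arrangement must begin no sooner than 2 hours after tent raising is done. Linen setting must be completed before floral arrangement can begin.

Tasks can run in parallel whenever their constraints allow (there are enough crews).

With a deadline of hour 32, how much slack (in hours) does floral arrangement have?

5

Linen setting has no prerequisites, so it starts at hour 0 and finishes at hour 5.
Tent raising can start immediately at hour 0; it finishes at hour 6.
Floral arrangement cannot start until tent raising (finishes hour 6, plus 2-hour gap → hour 8); linen setting (finishes hour 5). The controlling bound is hour 8, so floral arrangement finishes at 8 + 3 = hour 11.

Working backward from the deadline:
Sound setup has no dependents, so it just needs to finish by hour 32. Starting by 32 − 7 = hour 25 achieves that.
Lighting stringing has to be done before sound setup (must start by hour 25). That means finishing by hour 25, i.e. starting by 25 − 9 = hour 16.
Floral arrangement feeds lighting stringing (must start by hour 16); sound setup (must start by hour 25, minus 3-hour gap → hour 22). Taking the minimum, floral arrangement must finish by hour 16 and start by 16 − 3 = hour 13.
So floral arrangement can start as early as hour 8 and as late as hour 13, giving 13 − 8 = 5 hours of slack.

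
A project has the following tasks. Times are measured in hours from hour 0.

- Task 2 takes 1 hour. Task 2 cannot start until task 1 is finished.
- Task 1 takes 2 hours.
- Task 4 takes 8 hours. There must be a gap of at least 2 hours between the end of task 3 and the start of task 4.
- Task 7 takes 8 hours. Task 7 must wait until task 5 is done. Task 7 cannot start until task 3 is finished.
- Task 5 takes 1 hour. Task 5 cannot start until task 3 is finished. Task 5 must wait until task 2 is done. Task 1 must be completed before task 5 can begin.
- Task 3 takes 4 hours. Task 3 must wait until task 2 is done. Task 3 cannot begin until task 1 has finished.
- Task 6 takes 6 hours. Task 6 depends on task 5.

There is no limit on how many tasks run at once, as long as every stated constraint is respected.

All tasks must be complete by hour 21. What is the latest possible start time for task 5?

12

Nothing follows task 6; the deadline of hour 21 is its only limit. It must start by 21 − 6 = hour 15.
Nothing follows task 7; the deadline of hour 21 is its only limit. It must start by 21 − 8 = hour 13.
Task 5 feeds task 6 (must start by hour 15); task 7 (must start by hour 13). Taking the minimum, task 5 must finish by hour 13 and start by 13 − 1 = hour 12.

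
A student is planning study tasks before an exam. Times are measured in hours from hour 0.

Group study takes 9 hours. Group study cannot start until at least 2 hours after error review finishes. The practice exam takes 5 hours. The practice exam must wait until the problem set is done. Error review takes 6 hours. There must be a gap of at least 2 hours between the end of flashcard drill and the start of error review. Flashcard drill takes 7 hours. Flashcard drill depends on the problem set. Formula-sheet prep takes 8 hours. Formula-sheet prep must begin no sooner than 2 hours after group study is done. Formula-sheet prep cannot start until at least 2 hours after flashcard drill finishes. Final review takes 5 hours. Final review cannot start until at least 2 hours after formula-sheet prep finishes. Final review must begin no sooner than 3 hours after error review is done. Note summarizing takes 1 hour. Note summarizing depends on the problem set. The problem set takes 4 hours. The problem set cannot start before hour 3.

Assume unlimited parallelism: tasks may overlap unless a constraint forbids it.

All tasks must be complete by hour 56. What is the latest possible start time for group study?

30

To finish by hour 56, final review (duration 5) must start no later than hour 51.
Formula-sheet prep feeds into final review (must start by hour 51, minus 2-hour gap → hour 49); so formula-sheet prep must finish by hour 49 and therefore start by hour 41.
Group study has to be done before formula-sheet prep (must start by hour 41, minus 2-hour gap → hour 39). That means finishing by hour 39, i.e. starting by 39 − 9 = hour 30.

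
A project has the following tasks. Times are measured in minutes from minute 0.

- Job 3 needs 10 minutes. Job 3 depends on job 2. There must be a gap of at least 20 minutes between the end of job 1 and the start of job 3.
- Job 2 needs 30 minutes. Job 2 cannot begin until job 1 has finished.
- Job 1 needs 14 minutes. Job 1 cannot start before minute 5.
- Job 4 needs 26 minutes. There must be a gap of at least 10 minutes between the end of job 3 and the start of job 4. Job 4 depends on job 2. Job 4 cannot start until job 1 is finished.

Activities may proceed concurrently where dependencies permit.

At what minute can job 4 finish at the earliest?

Job 1 cannot begin until its own release at minute 5. It runs from minute 5 to 5 + 14 = minute 19.
Job 2 waits on job 1 (finishes minute 19), so it starts at minute 19 and finishes at 19 + 30 = minute 49.
Job 3 needs all of job 2 (finishes minute 49); job 1 (finishes minute 19, plus 20-minute gap → minute 39). That puts its earliest start at minute 49; it finishes at 49 + 10 = minute 59.
Job 4 needs all of job 3 (finishes minute 59, plus 10-minute gap → minute 69); job 2 (finishes minute 49); job 1 (finishes minute 19). That puts its earliest start at minute 69; it finishes at 69 + 26 = minute 95.

95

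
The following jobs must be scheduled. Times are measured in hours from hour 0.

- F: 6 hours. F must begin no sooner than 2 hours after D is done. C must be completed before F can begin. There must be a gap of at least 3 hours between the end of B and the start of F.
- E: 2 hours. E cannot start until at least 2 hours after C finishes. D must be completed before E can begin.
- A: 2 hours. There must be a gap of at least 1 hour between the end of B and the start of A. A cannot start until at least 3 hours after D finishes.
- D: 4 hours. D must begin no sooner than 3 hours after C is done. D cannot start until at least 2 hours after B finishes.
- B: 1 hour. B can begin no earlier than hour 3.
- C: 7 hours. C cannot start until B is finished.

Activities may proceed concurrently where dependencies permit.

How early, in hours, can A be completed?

23

After its own release at hour 3, B can start at hour 3 and finishes at hour 4.
C cannot begin until B (finishes hour 4). It runs from hour 4 to 4 + 7 = hour 11.
D needs all of C (finishes hour 11, plus 3-hour gap → hour 14); B (finishes hour 4, plus 2-hour gap → hour 6). That puts its earliest start at hour 14; it finishes at 14 + 4 = hour 18.
For A: B (finishes hour 4, plus 1-hour gap → hour 5); D (finishes hour 18, plus 3-hour gap → hour 21). Taking the maximum gives a start of hour 21, and it finishes at 21 + 2 = hour 23.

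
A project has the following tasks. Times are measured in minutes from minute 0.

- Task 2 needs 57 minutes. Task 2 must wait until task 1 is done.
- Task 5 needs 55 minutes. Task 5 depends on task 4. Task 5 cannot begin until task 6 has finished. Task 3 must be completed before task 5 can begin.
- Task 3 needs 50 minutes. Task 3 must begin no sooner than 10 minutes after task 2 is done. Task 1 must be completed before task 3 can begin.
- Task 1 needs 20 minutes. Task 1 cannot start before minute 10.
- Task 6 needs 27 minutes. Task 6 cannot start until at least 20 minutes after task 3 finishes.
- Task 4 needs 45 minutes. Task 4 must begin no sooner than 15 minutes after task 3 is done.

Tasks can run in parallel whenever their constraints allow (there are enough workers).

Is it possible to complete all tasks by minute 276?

Yes

Task 1 waits on its own release at minute 10, so it starts at minute 10 and finishes at 10 + 20 = minute 30.
Task 2 cannot begin until task 1 (finishes minute 30). It runs from minute 30 to 30 + 57 = minute 87.
Task 3 needs all of task 2 (finishes minute 87, plus 10-minute gap → minute 97); task 1 (finishes minute 30). That puts its earliest start at minute 97; it finishes at 97 + 50 = minute 147.
After task 3 (finishes minute 147, plus 20-minute gap → minute 167), task 6 can start at minute 167 and finishes at minute 194.
After task 3 (finishes minute 147, plus 15-minute gap → minute 162), task 4 can start at minute 162 and finishes at minute 207.
Task 5 has to wait for task 4 (finishes minute 207); task 6 (finishes minute 194); task 3 (finishes minute 147). The latest of these is minute 207, so task 5 runs minute 207 to 207 + 55 = minute 262.
Every task is finished by minute 262, which is no later than the deadline of 276, so the schedule is feasible.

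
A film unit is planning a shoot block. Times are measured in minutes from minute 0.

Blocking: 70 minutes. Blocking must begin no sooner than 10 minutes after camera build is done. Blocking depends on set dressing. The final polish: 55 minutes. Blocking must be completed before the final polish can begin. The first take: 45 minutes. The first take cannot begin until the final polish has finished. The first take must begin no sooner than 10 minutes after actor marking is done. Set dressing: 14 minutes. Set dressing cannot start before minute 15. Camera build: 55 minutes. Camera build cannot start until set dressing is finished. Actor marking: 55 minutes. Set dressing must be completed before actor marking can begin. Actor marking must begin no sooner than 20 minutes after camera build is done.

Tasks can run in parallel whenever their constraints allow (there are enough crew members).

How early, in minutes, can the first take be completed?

264

After its own release at minute 15, set dressing can start at minute 15 and finishes at minute 29.
After set dressing (finishes minute 29), camera build can start at minute 29 and finishes at minute 84.
Actor marking cannot start until set dressing (finishes minute 29); camera build (finishes minute 84, plus 20-minute gap → minute 104). The controlling bound is minute 104, so actor marking finishes at 104 + 55 = minute 159.
Blocking needs all of camera build (finishes minute 84, plus 10-minute gap → minute 94); set dressing (finishes minute 29). That puts its earliest start at minute 94; it finishes at 94 + 70 = minute 164.
The final polish cannot begin until blocking (finishes minute 164). It runs from minute 164 to 164 + 55 = minute 219.
The first take cannot start until the final polish (finishes minute 219); actor marking (finishes minute 159, plus 10-minute gap → minute 169). The controlling bound is minute 219, so the first take finishes at 219 + 45 = minute 264.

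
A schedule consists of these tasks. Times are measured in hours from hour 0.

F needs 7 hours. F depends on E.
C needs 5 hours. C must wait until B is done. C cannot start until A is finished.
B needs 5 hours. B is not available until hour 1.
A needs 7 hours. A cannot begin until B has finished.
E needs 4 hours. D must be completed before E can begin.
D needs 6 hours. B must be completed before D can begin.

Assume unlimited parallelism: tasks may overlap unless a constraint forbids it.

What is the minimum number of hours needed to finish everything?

B cannot begin until its own release at hour 1. It runs from hour 1 to 1 + 5 = hour 6.
D waits on B (finishes hour 6), so it starts at hour 6 and finishes at 6 + 6 = hour 12.
E waits on D (finishes hour 12), so it starts at hour 12 and finishes at 12 + 4 = hour 16.
F waits on E (finishes hour 16), so it starts at hour 16 and finishes at 16 + 7 = hour 23.
A cannot begin until B (finishes hour 6). It runs from hour 6 to 6 + 7 = hour 13.
C has to wait for B (finishes hour 6); A (finishes hour 13). The latest of these is hour 13, so C runs hour 13 to 13 + 5 = hour 18.
All tasks are finished once the last one completes. Finish times: A at 13, B at 6, C at 18, D at 12, E at 16, F at 23. The latest is hour 23.

23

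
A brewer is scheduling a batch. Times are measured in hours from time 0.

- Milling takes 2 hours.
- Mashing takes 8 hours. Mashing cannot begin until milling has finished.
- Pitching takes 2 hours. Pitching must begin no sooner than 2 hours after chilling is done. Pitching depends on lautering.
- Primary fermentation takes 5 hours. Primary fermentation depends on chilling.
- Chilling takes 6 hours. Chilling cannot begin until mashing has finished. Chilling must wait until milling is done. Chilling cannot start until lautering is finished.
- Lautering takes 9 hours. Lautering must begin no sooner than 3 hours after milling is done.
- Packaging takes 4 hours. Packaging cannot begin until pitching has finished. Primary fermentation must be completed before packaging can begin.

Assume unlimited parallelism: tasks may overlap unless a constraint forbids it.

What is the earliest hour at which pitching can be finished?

24

Milling has no prerequisites, so it starts at hour 0 and finishes at hour 2.
After milling (finishes hour 2, plus 3-hour gap → hour 5), lautering can start at hour 5 and finishes at hour 14.
Mashing waits on milling (finishes hour 2), so it starts at hour 2 and finishes at 2 + 8 = hour 10.
Chilling has to wait for mashing (finishes hour 10); milling (finishes hour 2); lautering (finishes hour 14). The latest of these is hour 14, so chilling runs hour 14 to 14 + 6 = hour 20.
Pitching needs all of chilling (finishes hour 20, plus 2-hour gap → hour 22); lautering (finishes hour 14). That puts its earliest start at hour 22; it finishes at 22 + 2 = hour 24.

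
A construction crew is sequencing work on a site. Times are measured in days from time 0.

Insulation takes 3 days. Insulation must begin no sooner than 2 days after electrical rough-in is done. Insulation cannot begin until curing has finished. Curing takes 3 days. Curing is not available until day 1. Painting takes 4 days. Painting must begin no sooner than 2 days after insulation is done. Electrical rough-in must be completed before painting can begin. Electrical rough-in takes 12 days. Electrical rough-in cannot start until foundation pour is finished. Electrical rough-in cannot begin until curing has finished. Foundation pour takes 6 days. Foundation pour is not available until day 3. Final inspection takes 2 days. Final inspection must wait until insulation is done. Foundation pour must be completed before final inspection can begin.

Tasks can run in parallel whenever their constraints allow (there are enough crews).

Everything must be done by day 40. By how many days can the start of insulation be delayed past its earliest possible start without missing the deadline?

Curing cannot begin until its own release at day 1. It runs from day 1 to 1 + 3 = day 4.
Foundation pour waits on its own release at day 3, so it starts at day 3 and finishes at 3 + 6 = day 9.
Electrical rough-in cannot start until foundation pour (finishes day 9); curing (finishes day 4). The controlling bound is day 9, so electrical rough-in finishes at 9 + 12 = day 21.
Insulation needs all of electrical rough-in (finishes day 21, plus 2-day gap → day 23); curing (finishes day 4). That puts its earliest start at day 23; it finishes at 23 + 3 = day 26.

Working backward from the deadline:
Painting has no dependents, so it just needs to finish by day 40. Starting by 40 − 4 = day 36 achieves that.
To finish by day 40, final inspection (duration 2) must start no later than day 38.
For insulation: painting (must start by day 36, minus 2-day gap → day 34); final inspection (must start by day 38). The most restrictive is day 34; with a 3-day duration, insulation must start by day 31.
So insulation can start as early as day 23 and as late as day 31, giving 31 − 23 = 8 days of slack.

8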